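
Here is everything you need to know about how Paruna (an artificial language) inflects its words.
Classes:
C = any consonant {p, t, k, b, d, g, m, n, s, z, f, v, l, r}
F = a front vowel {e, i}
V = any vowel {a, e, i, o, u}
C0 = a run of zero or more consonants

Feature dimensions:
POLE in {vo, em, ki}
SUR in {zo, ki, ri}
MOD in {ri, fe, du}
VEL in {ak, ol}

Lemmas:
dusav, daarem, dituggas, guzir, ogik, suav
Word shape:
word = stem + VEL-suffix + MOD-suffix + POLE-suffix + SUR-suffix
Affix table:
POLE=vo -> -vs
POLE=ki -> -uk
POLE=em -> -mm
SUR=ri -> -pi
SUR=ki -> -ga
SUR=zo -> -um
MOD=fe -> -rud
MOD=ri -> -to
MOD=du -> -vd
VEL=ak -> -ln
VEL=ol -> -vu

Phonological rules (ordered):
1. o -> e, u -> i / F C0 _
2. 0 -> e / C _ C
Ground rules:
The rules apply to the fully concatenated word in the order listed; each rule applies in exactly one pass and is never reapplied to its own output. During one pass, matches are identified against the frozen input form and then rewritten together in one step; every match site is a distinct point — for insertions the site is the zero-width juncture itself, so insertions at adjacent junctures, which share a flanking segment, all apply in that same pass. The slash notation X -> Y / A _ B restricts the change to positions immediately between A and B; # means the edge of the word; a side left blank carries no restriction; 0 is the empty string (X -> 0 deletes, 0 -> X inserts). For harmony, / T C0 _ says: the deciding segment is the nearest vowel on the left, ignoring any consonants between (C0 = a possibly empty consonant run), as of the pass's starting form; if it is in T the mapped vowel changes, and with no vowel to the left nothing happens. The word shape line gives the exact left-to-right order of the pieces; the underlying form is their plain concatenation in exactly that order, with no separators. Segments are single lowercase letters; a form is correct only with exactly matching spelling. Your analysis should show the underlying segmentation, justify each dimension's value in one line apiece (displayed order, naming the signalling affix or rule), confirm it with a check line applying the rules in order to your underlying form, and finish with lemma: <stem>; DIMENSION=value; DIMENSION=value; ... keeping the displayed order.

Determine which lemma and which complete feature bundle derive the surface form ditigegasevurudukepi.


underlying: dituggas-vu-rud-uk-pi
POLE=ki - signalled by the affix -uk
SUR=ri - signalled by the affix -pi
MOD=fe - signalled by the affix -rud
VEL=ol - signalled by the affix -vu
check: dituggasvurudukpi -> ditiggasvurudukpi -> ditigegasevurudukepi
lemma: dituggas; POLE=ki; SUR=ri; MOD=fe; VEL=ol


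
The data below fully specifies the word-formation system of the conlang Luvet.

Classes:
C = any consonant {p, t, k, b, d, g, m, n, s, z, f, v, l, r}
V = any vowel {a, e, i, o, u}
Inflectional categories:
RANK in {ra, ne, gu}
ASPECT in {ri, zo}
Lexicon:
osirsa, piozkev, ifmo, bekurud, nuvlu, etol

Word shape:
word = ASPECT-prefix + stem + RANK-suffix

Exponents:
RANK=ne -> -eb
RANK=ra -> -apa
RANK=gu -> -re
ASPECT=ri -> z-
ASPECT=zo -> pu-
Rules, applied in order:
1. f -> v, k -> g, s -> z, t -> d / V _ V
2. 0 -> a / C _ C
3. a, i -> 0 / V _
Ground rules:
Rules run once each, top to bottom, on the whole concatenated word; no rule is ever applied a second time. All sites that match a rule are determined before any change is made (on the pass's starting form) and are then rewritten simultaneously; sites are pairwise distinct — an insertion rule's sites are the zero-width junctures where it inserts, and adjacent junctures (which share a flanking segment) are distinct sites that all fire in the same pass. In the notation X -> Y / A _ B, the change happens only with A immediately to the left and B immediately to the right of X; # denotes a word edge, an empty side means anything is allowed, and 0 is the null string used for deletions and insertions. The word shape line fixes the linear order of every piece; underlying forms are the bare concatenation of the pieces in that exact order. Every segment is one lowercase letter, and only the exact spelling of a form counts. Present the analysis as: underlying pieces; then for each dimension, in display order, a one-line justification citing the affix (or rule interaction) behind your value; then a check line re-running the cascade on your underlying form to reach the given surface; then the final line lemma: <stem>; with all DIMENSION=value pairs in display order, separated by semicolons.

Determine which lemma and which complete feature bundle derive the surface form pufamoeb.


underlying: pu-ifmo-eb
RANK=ne - signalled by the affix -eb
ASPECT=zo - signalled by the affix pu-
check: puifmoeb -> puifmoeb -> puifamoeb -> pufamoeb
lemma: ifmo; RANK=ne; ASPECT=zo


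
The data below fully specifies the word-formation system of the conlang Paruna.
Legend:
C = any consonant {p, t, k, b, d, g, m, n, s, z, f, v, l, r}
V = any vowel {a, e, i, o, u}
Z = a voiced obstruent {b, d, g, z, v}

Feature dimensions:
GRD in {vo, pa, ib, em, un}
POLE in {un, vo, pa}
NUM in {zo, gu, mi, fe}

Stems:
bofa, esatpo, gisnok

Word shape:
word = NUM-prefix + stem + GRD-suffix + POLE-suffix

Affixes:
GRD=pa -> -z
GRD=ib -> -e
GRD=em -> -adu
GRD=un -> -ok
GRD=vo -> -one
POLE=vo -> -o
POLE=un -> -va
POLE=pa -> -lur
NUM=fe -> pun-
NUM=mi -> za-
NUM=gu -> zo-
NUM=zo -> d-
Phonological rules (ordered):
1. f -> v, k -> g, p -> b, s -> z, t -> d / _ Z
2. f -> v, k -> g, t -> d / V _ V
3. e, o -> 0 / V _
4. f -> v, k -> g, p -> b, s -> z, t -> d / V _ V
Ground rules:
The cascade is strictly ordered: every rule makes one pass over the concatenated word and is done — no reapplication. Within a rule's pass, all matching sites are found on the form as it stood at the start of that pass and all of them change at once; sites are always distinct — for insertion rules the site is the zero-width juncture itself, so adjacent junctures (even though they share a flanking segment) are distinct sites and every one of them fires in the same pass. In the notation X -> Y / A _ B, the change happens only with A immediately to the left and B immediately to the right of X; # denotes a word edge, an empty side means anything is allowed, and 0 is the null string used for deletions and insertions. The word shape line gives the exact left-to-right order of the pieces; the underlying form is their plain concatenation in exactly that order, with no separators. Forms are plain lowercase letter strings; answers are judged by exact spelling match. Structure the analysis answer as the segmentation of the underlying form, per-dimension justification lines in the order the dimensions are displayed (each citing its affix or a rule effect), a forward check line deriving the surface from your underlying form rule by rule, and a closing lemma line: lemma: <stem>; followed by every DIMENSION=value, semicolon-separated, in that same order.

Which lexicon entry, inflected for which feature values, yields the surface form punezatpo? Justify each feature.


underlying: pun-esatpo-e-o
GRD=ib - signalled by the affix -e
POLE=vo - signalled by the affix -o
NUM=fe - signalled by the affix pun-
check: punesatpoeo -> punesatpoeo -> punesatpoeo -> punesatpo -> punezatpo
lemma: esatpo; GRD=ib; POLE=vo; NUM=fe


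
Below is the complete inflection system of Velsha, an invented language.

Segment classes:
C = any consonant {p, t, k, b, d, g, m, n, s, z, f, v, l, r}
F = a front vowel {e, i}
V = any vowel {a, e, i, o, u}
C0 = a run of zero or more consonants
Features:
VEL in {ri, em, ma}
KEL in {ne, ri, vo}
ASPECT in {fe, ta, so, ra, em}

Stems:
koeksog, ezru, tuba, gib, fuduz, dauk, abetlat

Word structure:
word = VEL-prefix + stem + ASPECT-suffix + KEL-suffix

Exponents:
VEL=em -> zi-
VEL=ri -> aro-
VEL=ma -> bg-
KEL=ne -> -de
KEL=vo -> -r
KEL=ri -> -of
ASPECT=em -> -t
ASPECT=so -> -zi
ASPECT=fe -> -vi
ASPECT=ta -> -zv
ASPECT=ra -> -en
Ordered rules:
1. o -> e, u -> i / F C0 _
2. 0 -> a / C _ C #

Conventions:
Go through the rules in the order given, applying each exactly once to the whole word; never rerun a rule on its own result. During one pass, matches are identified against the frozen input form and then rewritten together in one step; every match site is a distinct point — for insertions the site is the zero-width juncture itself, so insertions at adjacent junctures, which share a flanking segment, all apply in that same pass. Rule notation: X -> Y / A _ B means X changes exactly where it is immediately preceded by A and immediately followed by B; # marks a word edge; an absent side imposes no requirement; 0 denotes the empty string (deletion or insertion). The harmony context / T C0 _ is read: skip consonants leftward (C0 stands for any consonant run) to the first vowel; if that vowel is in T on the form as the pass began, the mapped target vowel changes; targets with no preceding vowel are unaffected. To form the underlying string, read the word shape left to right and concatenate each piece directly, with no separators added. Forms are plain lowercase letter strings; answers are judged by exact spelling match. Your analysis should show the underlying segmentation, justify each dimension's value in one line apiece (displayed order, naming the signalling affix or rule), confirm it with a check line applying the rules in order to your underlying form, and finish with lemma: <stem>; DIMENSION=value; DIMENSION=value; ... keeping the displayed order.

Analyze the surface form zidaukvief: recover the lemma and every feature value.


underlying: zi-dauk-vi-of
VEL=em - signalled by the affix zi-
KEL=ri - signalled by the affix -of
ASPECT=fe - signalled by the affix -vi
check: zidaukviof -> zidaukvief -> zidaukvief
lemma: dauk; VEL=em; KEL=ri; ASPECT=fe


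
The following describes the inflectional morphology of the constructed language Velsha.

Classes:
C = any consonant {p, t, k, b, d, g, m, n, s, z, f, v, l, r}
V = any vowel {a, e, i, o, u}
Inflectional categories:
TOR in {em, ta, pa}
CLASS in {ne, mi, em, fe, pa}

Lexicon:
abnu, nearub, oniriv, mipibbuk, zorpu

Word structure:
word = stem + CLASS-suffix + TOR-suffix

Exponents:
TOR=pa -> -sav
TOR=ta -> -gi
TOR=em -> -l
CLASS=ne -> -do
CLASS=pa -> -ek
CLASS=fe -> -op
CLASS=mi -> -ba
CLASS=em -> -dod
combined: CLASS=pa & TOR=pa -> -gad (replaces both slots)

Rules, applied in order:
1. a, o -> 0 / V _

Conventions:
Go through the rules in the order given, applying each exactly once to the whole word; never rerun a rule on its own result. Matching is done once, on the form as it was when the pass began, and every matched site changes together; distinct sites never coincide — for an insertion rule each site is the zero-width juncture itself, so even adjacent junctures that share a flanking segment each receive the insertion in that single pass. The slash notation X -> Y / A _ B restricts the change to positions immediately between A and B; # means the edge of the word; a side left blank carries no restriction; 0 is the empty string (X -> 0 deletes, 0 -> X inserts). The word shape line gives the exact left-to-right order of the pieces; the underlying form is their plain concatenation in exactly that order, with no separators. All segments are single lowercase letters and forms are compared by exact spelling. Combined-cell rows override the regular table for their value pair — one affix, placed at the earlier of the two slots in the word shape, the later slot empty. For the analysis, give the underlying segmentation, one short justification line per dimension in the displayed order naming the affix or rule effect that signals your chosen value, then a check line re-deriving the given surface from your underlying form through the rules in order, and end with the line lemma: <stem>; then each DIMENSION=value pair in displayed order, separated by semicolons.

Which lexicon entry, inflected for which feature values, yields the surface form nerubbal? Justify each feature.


underlying: nearub-ba-l
TOR=em - signalled by the affix -l
CLASS=mi - signalled by the affix -ba
check: nearubbal -> nerubbal
lemma: nearub; TOR=em; CLASS=mi


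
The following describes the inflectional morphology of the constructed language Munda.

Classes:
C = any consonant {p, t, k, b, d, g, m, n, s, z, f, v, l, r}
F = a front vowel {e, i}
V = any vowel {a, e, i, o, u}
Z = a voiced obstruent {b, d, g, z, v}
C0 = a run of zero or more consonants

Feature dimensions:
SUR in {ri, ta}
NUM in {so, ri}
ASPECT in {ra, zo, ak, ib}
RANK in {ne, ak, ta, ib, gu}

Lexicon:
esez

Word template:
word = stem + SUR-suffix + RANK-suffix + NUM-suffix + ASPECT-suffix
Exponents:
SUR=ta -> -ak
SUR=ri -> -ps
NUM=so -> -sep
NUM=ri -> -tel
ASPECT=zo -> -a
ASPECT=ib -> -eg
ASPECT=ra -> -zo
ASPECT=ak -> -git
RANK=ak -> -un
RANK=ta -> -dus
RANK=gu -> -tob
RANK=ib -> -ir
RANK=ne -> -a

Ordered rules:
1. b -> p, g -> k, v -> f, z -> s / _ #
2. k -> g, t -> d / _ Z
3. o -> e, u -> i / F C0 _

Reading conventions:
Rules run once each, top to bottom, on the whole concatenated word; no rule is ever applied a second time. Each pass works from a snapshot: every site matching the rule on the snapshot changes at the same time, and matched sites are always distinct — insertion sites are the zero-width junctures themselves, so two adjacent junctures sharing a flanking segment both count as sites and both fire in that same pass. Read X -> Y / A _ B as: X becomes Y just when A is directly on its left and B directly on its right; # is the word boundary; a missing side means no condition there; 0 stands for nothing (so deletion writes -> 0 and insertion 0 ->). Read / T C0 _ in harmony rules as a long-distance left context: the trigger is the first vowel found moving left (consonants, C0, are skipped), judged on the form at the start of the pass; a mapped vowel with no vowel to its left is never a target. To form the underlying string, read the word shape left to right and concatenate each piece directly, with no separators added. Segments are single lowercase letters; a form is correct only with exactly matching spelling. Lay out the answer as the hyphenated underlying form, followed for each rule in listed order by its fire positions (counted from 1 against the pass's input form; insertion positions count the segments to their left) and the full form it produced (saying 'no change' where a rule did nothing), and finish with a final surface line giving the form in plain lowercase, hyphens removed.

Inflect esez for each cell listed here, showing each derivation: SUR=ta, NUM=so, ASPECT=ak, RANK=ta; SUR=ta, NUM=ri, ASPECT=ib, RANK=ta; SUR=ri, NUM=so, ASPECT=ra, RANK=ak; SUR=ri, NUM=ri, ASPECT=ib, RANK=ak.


cell SUR=ta, NUM=so, ASPECT=ak, RANK=ta:
underlying: esez-ak-dus-sep-git
1. b -> p, g -> k, v -> f, z -> s / _ #: no change
2. k -> g, t -> d / _ Z: fires at position(s) 6: esezagdussepgit
3. o -> e, u -> i / F C0 _: no change
surface: esezagdussepgit

cell SUR=ta, NUM=ri, ASPECT=ib, RANK=ta:
underlying: esez-ak-dus-tel-eg
1. b -> p, g -> k, v -> f, z -> s / _ #: fires at position(s) 14: esezakdustelek
2. k -> g, t -> d / _ Z: fires at position(s) 6: esezagdustelek
3. o -> e, u -> i / F C0 _: no change
surface: esezagdustelek

cell SUR=ri, NUM=so, ASPECT=ra, RANK=ak:
underlying: esez-ps-un-sep-zo
1. b -> p, g -> k, v -> f, z -> s / _ #: no change
2. k -> g, t -> d / _ Z: no change
3. o -> e, u -> i / F C0 _: fires at position(s) 7, 13: esezpsinsepze
surface: esezpsinsepze

cell SUR=ri, NUM=ri, ASPECT=ib, RANK=ak:
underlying: esez-ps-un-tel-eg
1. b -> p, g -> k, v -> f, z -> s / _ #: fires at position(s) 13: esezpsuntelek
2. k -> g, t -> d / _ Z: no change
3. o -> e, u -> i / F C0 _: fires at position(s) 7: esezpsintelek
surface: esezpsintelek


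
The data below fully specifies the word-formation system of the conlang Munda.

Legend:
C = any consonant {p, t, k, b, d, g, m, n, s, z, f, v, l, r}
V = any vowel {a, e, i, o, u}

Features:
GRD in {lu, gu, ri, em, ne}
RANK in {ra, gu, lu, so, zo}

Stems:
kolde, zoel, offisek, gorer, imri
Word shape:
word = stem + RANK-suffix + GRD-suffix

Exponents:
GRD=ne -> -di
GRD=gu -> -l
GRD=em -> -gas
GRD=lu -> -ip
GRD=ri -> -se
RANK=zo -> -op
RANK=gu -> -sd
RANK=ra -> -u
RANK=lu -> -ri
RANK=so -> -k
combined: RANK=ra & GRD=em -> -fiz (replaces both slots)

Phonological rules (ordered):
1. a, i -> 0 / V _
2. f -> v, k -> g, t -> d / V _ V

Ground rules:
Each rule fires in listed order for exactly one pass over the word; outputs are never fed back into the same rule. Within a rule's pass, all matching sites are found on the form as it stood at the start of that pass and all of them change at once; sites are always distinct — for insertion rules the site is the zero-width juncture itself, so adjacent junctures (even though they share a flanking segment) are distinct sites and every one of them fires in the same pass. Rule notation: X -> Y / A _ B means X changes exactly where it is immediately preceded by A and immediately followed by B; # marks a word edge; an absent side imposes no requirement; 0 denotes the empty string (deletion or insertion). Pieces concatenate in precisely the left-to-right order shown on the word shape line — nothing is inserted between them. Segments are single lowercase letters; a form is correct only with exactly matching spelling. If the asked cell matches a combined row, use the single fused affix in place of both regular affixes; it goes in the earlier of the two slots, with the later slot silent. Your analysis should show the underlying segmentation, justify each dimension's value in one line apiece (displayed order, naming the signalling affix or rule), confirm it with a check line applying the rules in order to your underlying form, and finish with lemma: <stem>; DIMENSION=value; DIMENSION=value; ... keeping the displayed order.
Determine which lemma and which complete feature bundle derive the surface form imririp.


underlying: imri-ri-ip
GRD=lu - signalled by the affix -ip
RANK=lu - signalled by the affix -ri
check: imririip -> imririp -> imririp
lemma: imri; GRD=lu; RANK=lu


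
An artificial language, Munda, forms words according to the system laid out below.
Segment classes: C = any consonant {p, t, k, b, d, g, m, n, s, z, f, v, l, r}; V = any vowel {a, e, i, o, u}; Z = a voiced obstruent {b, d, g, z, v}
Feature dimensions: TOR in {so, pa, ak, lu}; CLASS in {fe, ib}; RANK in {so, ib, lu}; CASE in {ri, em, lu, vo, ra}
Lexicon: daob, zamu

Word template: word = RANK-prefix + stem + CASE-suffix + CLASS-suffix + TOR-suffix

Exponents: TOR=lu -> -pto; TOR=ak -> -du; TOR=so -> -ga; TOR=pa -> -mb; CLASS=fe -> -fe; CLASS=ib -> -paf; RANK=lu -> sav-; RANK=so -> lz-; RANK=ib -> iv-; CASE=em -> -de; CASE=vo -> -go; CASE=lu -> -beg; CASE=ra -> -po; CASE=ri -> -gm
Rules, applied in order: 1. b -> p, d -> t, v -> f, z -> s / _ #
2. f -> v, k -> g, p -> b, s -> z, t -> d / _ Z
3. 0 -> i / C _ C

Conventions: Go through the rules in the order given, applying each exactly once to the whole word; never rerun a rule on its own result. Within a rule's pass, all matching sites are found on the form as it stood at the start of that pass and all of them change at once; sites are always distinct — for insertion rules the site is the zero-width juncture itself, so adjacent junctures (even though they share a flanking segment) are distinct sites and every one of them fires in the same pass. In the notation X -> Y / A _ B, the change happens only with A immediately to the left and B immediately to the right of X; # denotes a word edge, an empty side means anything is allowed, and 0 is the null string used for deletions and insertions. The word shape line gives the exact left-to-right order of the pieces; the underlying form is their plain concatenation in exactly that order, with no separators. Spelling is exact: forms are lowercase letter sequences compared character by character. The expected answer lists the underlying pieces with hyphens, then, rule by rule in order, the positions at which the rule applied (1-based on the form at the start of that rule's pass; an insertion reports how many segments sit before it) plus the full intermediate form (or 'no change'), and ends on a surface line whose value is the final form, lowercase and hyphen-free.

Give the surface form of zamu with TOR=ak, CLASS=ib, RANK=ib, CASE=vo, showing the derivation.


underlying: iv-zamu-go-paf-du
1. b -> p, d -> t, v -> f, z -> s / _ #: no change
2. f -> v, k -> g, p -> b, s -> z, t -> d / _ Z: fires at position(s) 11: ivzamugopavdu
3. 0 -> i / C _ C: inserts after position(s) 2, 11: ivizamugopavidu
surface: ivizamugopavidu


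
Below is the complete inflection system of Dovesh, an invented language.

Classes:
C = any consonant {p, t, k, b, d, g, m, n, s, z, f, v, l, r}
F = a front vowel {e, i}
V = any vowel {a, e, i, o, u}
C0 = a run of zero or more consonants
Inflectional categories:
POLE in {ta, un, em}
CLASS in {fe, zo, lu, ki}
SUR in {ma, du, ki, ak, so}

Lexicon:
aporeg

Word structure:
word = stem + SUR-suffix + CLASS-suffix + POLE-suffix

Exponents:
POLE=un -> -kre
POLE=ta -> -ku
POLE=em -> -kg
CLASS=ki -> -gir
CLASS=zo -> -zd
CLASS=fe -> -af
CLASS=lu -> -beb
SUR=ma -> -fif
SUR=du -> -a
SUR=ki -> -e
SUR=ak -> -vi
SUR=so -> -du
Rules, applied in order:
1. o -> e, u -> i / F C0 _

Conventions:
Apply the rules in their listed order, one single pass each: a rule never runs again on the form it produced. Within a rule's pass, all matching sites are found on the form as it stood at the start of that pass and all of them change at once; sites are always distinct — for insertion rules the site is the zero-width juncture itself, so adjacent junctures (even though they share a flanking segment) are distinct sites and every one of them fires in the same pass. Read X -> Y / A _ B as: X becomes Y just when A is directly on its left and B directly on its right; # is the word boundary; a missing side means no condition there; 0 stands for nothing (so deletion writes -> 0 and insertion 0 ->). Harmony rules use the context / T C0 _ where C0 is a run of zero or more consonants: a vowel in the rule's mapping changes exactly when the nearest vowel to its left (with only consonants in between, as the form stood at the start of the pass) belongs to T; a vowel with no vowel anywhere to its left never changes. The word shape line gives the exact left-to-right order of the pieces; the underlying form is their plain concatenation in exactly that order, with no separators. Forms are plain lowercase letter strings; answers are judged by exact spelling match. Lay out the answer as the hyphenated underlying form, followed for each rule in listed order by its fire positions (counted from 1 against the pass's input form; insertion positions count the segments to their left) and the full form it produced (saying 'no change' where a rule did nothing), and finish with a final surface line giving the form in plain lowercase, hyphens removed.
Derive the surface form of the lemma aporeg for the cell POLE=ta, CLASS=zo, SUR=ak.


underlying: aporeg-vi-zd-ku
1. o -> e, u -> i / F C0 _: fires at position(s) 12: aporegvizdki
surface: aporegvizdki


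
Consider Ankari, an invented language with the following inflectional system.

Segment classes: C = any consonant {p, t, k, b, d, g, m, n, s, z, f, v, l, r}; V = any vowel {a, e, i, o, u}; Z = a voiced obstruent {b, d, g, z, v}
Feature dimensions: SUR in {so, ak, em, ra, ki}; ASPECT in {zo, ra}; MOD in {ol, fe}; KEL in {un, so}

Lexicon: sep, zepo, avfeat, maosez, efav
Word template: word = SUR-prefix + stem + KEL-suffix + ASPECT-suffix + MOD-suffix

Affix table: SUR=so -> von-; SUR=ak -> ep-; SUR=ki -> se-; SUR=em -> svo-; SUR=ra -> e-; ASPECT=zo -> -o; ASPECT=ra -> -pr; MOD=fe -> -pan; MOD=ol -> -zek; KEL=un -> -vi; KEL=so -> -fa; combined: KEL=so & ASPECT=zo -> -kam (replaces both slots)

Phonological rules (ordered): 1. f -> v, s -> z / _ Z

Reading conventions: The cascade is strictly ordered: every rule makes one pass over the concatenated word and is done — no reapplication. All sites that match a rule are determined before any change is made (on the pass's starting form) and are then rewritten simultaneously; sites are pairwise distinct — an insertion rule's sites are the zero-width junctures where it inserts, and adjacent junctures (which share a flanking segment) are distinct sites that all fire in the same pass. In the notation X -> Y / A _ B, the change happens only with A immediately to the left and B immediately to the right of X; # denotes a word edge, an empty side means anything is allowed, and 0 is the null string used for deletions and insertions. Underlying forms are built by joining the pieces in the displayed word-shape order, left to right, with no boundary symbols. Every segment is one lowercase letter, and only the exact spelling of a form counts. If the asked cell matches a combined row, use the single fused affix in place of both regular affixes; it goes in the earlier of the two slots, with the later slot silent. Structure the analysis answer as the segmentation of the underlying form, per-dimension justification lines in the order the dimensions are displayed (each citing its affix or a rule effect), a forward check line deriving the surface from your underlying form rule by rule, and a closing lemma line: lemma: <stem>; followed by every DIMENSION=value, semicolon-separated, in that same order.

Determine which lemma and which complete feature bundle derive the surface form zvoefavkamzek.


underlying: svo-efav-kam-zek
SUR=em - signalled by the affix svo-
ASPECT=zo - signalled by the combined affix row
MOD=ol - signalled by the affix -zek
KEL=so - signalled by the combined affix row
check: svoefavkamzek -> zvoefavkamzek
lemma: efav; SUR=em; ASPECT=zo; MOD=ol; KEL=so


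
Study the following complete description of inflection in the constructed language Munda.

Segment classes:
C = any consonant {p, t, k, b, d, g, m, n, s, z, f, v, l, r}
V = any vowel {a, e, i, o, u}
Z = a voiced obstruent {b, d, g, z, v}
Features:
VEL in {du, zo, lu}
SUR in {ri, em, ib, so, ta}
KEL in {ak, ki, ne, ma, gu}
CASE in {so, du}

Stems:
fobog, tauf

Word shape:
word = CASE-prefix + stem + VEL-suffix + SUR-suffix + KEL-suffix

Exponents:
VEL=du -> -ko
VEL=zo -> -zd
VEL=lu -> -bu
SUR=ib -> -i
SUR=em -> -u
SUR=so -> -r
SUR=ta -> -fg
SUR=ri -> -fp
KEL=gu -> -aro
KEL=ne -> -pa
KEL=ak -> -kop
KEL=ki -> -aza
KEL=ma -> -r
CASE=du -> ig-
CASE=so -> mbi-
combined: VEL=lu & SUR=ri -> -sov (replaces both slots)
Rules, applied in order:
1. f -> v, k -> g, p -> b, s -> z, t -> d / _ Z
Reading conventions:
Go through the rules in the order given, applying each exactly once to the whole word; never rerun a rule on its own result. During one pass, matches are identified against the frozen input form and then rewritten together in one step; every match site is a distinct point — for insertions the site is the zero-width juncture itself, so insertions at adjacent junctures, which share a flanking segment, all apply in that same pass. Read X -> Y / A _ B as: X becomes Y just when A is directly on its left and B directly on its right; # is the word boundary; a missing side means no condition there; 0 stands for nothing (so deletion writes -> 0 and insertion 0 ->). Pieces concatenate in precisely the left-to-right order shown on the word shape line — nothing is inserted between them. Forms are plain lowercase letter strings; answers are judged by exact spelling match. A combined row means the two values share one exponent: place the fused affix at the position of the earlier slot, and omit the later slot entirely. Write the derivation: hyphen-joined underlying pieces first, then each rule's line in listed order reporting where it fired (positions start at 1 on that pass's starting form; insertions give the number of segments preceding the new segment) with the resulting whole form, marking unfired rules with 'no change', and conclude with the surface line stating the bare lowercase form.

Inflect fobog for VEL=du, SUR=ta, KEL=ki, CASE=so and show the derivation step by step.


underlying: mbi-fobog-ko-fg-aza
1. f -> v, k -> g, p -> b, s -> z, t -> d / _ Z: fires at position(s) 11: mbifobogkovgaza
surface: mbifobogkovgaza


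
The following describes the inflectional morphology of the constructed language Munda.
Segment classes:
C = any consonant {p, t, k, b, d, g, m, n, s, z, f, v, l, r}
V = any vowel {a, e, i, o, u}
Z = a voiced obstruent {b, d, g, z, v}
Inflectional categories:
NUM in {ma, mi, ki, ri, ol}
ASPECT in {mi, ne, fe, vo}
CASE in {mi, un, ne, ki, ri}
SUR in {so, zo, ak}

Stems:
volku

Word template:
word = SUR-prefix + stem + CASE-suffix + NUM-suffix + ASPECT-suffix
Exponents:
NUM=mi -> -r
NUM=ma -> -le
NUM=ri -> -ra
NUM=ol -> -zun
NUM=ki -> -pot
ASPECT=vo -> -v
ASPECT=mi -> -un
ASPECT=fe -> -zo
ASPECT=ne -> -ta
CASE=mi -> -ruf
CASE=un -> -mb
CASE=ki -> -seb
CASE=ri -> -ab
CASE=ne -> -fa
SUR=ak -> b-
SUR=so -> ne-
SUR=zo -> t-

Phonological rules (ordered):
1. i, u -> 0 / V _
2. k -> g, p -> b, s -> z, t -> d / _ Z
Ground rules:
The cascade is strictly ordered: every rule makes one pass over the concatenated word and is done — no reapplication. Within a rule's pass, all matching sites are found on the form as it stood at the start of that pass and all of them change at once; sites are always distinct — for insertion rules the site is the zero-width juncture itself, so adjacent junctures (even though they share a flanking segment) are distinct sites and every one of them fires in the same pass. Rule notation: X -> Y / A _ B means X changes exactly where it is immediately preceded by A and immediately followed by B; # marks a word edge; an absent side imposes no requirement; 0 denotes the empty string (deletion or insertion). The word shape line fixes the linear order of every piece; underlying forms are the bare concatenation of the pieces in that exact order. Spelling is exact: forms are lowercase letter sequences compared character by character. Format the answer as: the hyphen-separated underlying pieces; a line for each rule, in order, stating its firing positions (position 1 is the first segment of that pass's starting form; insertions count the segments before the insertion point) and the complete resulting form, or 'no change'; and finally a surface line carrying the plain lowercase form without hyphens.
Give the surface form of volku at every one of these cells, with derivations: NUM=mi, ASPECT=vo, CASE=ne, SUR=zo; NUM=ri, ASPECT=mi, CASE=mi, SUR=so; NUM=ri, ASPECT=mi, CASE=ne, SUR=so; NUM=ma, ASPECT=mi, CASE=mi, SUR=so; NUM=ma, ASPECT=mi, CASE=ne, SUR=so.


cell NUM=mi, ASPECT=vo, CASE=ne, SUR=zo:
underlying: t-volku-fa-r-v
1. i, u -> 0 / V _: no change
2. k -> g, p -> b, s -> z, t -> d / _ Z: fires at position(s) 1: dvolkufarv
surface: dvolkufarv

cell NUM=ri, ASPECT=mi, CASE=mi, SUR=so:
underlying: ne-volku-ruf-ra-un
1. i, u -> 0 / V _: fires at position(s) 13: nevolkurufran
2. k -> g, p -> b, s -> z, t -> d / _ Z: no change
surface: nevolkurufran

cell NUM=ri, ASPECT=mi, CASE=ne, SUR=so:
underlying: ne-volku-fa-ra-un
1. i, u -> 0 / V _: fires at position(s) 12: nevolkufaran
2. k -> g, p -> b, s -> z, t -> d / _ Z: no change
surface: nevolkufaran

cell NUM=ma, ASPECT=mi, CASE=mi, SUR=so:
underlying: ne-volku-ruf-le-un
1. i, u -> 0 / V _: fires at position(s) 13: nevolkuruflen
2. k -> g, p -> b, s -> z, t -> d / _ Z: no change
surface: nevolkuruflen

cell NUM=ma, ASPECT=mi, CASE=ne, SUR=so:
underlying: ne-volku-fa-le-un
1. i, u -> 0 / V _: fires at position(s) 12: nevolkufalen
2. k -> g, p -> b, s -> z, t -> d / _ Z: no change
surface: nevolkufalen


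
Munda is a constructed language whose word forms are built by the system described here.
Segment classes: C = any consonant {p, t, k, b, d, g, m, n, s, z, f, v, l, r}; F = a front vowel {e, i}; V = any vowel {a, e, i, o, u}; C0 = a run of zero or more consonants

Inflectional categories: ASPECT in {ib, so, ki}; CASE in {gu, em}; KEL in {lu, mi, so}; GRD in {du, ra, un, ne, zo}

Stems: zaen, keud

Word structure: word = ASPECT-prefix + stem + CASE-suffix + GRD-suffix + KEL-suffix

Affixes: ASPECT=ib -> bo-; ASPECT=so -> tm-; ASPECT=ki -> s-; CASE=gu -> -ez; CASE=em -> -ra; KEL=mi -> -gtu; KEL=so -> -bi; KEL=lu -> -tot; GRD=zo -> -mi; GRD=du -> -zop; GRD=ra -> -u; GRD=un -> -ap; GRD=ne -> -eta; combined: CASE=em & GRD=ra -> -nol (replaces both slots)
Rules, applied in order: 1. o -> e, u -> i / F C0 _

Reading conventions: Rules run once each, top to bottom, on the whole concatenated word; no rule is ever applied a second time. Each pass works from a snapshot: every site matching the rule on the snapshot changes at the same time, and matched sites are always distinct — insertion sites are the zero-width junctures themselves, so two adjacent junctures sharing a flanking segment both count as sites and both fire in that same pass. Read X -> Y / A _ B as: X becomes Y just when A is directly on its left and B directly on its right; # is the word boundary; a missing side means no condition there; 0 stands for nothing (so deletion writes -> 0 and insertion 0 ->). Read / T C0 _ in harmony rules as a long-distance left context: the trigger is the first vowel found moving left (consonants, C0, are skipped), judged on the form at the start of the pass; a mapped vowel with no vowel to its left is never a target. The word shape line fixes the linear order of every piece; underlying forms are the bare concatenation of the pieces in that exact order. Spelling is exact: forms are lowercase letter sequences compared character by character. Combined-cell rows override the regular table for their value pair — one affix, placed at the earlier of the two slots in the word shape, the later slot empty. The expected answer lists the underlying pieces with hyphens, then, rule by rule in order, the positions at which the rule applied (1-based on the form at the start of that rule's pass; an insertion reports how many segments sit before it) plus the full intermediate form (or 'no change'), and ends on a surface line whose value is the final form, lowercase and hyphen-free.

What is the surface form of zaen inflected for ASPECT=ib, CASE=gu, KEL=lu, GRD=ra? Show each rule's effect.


underlying: bo-zaen-ez-u-tot
1. o -> e, u -> i / F C0 _: fires at position(s) 9: bozaenezitot
surface: bozaenezitot


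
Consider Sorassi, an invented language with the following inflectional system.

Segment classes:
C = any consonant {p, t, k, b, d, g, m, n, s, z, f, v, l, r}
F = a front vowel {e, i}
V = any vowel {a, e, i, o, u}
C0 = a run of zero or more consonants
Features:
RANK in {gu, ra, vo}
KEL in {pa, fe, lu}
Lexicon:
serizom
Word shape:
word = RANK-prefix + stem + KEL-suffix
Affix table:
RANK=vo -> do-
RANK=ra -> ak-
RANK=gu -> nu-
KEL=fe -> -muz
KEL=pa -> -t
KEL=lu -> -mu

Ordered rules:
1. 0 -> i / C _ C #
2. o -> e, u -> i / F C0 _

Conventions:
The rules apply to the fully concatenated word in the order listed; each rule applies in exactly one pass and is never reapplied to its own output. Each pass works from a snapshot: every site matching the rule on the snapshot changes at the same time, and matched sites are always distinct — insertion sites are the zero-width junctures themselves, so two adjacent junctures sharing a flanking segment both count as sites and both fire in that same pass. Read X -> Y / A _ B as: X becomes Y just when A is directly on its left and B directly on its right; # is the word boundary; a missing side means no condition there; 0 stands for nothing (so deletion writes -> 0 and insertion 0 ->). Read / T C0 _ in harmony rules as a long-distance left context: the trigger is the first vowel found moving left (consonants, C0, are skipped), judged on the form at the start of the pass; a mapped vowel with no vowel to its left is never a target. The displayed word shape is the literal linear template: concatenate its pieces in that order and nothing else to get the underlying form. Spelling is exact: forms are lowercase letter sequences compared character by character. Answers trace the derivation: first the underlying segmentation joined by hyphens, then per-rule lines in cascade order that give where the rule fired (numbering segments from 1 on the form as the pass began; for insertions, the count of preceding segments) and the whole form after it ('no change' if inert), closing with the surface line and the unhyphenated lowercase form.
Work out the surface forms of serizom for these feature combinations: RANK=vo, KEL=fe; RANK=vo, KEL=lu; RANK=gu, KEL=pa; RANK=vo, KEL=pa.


cell RANK=vo, KEL=fe:
underlying: do-serizom-muz
1. 0 -> i / C _ C #: no change
2. o -> e, u -> i / F C0 _: fires at position(s) 8: doserizemmuz
surface: doserizemmuz

cell RANK=vo, KEL=lu:
underlying: do-serizom-mu
1. 0 -> i / C _ C #: no change
2. o -> e, u -> i / F C0 _: fires at position(s) 8: doserizemmu
surface: doserizemmu

cell RANK=gu, KEL=pa:
underlying: nu-serizom-t
1. 0 -> i / C _ C #: inserts after position(s) 9: nuserizomit
2. o -> e, u -> i / F C0 _: fires at position(s) 8: nuserizemit
surface: nuserizemit

cell RANK=vo, KEL=pa:
underlying: do-serizom-t
1. 0 -> i / C _ C #: inserts after position(s) 9: doserizomit
2. o -> e, u -> i / F C0 _: fires at position(s) 8: doserizemit
surface: doserizemit


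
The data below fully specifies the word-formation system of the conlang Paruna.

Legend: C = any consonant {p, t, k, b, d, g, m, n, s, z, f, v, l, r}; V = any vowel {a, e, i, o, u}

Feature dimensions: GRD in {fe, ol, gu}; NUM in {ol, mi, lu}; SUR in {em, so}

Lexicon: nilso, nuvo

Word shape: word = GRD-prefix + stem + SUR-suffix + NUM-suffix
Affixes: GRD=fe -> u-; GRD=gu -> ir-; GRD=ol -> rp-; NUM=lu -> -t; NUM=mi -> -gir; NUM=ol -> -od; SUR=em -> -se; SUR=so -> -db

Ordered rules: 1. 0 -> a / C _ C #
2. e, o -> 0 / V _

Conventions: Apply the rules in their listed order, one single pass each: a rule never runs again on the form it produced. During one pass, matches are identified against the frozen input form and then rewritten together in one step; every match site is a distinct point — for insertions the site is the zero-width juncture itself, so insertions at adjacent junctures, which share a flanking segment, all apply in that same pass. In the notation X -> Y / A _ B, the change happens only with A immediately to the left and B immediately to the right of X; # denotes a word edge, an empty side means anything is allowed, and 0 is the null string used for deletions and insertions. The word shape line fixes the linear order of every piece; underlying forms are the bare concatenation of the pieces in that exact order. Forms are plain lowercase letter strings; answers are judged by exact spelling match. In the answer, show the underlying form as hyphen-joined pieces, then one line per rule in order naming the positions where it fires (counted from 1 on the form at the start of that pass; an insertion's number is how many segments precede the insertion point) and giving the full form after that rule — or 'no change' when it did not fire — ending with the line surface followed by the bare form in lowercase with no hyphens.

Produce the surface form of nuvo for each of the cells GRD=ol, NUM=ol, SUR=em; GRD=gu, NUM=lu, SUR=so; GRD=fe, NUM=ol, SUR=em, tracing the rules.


cell GRD=ol, NUM=ol, SUR=em:
underlying: rp-nuvo-se-od
1. 0 -> a / C _ C #: no change
2. e, o -> 0 / V _: fires at position(s) 9: rpnuvosed
surface: rpnuvosed

cell GRD=gu, NUM=lu, SUR=so:
underlying: ir-nuvo-db-t
1. 0 -> a / C _ C #: inserts after position(s) 8: irnuvodbat
2. e, o -> 0 / V _: no change
surface: irnuvodbat

cell GRD=fe, NUM=ol, SUR=em:
underlying: u-nuvo-se-od
1. 0 -> a / C _ C #: no change
2. e, o -> 0 / V _: fires at position(s) 8: unuvosed
surface: unuvosed


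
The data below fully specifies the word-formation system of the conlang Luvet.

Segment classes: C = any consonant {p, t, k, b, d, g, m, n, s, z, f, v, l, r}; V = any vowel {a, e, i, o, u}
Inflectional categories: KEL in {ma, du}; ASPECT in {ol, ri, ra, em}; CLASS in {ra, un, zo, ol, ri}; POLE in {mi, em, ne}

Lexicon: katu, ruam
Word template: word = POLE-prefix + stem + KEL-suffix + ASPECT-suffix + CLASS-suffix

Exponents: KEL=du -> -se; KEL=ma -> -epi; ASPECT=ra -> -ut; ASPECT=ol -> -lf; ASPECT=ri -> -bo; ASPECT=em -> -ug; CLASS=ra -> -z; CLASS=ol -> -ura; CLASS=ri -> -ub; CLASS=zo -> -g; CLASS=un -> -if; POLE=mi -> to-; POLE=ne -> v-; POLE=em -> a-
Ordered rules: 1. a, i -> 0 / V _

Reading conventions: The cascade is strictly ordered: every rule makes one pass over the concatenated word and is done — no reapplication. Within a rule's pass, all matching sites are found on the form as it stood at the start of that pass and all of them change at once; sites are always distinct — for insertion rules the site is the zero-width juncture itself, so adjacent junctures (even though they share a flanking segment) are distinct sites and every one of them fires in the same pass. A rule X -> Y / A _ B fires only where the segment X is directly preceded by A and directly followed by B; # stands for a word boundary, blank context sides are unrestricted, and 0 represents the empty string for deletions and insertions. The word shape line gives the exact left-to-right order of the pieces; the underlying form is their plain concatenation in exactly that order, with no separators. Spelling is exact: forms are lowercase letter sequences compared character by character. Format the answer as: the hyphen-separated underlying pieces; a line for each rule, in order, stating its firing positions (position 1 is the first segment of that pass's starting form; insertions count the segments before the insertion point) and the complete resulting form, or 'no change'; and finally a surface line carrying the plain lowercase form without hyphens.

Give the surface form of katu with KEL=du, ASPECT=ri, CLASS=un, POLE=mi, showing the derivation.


underlying: to-katu-se-bo-if
1. a, i -> 0 / V _: fires at position(s) 11: tokatusebof
surface: tokatusebof
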